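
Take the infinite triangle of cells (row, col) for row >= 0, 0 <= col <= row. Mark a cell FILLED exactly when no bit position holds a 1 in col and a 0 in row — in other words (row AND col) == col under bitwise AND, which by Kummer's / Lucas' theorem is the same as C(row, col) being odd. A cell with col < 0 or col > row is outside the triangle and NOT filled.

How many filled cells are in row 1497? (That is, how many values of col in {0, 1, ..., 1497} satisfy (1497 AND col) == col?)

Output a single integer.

1497 in binary = 10111011001
popcount(1497) = number of 1-bits in 10111011001 = 7
A col c satisfies (1497 AND c) == c iff every set bit of c is also set in 1497; each of the 7 set bits of 1497 can independently be on or off in c.
count = 2^7 = 128

Answer: 128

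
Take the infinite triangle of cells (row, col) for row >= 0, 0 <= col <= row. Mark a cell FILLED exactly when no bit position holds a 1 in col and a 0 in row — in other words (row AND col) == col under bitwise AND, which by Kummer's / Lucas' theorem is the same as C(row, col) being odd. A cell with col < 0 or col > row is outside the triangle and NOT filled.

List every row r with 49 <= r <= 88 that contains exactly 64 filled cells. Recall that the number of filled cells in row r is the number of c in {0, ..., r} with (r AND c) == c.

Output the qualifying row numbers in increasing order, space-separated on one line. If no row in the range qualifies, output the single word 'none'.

Row r has 2^popcount(r) filled cells, so we need popcount(r) = log2(64) = 6.
Scan r = 49..88 and keep those with exactly 6 one-bits:
r=49=110001 popcount=3 -> skip
r=50=110010 popcount=3 -> skip
r=51=110011 popcount=4 -> skip
r=52=110100 popcount=3 -> skip
r=53=110101 popcount=4 -> skip
r=54=110110 popcount=4 -> skip
r=55=110111 popcount=5 -> skip
r=56=111000 popcount=3 -> skip
r=57=111001 popcount=4 -> skip
r=58=111010 popcount=4 -> skip
r=59=111011 popcount=5 -> skip
r=60=111100 popcount=4 -> skip
r=61=111101 popcount=5 -> skip
r=62=111110 popcount=5 -> skip
r=63=111111 popcount=6 -> KEEP
r=64=1000000 popcount=1 -> skip
r=65=1000001 popcount=2 -> skip
r=66=1000010 popcount=2 -> skip
r=67=1000011 popcount=3 -> skip
r=68=1000100 popcount=2 -> skip
r=69=1000101 popcount=3 -> skip
r=70=1000110 popcount=3 -> skip
r=71=1000111 popcount=4 -> skip
r=72=1001000 popcount=2 -> skip
r=73=1001001 popcount=3 -> skip
r=74=1001010 popcount=3 -> skip
r=75=1001011 popcount=4 -> skip
r=76=1001100 popcount=3 -> skip
r=77=1001101 popcount=4 -> skip
r=78=1001110 popcount=4 -> skip
r=79=1001111 popcount=5 -> skip
r=80=1010000 popcount=2 -> skip
r=81=1010001 popcount=3 -> skip
r=82=1010010 popcount=3 -> skip
r=83=1010011 popcount=4 -> skip
r=84=1010100 popcount=3 -> skip
r=85=1010101 popcount=4 -> skip
r=86=1010110 popcount=4 -> skip
r=87=1010111 popcount=5 -> skip
r=88=1011000 popcount=3 -> skip
Kept rows: 63

Answer: 63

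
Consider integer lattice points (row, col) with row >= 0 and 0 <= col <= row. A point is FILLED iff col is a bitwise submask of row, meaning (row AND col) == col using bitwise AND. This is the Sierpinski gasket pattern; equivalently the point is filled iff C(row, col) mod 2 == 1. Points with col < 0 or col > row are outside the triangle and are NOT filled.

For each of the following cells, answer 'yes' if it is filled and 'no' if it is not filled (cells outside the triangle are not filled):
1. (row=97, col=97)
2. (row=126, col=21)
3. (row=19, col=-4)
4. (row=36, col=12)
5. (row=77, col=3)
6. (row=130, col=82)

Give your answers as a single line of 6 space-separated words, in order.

(97,97): row=0b1100001, col=0b1100001, row AND col = 0b1100001 = 97; 97 == 97 -> filled
(126,21): row=0b1111110, col=0b10101, row AND col = 0b10100 = 20; 20 != 21 -> empty
(19,-4): col outside [0, 19] -> not filled
(36,12): row=0b100100, col=0b1100, row AND col = 0b100 = 4; 4 != 12 -> empty
(77,3): row=0b1001101, col=0b11, row AND col = 0b1 = 1; 1 != 3 -> empty
(130,82): row=0b10000010, col=0b1010010, row AND col = 0b10 = 2; 2 != 82 -> empty

Answer: yes no no no no no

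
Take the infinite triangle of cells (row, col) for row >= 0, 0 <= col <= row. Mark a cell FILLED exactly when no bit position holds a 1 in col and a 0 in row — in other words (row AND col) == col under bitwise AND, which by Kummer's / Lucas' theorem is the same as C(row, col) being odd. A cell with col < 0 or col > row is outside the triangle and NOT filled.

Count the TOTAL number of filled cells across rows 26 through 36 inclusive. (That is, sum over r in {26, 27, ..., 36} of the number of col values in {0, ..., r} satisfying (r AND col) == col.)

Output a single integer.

Answer: 118

Derivation:
r26=11010 pc3: +8 =8
r27=11011 pc4: +16 =24
r28=11100 pc3: +8 =32
r29=11101 pc4: +16 =48
r30=11110 pc4: +16 =64
r31=11111 pc5: +32 =96
r32=100000 pc1: +2 =98
r33=100001 pc2: +4 =102
r34=100010 pc2: +4 =106
r35=100011 pc3: +8 =114
r36=100100 pc2: +4 =118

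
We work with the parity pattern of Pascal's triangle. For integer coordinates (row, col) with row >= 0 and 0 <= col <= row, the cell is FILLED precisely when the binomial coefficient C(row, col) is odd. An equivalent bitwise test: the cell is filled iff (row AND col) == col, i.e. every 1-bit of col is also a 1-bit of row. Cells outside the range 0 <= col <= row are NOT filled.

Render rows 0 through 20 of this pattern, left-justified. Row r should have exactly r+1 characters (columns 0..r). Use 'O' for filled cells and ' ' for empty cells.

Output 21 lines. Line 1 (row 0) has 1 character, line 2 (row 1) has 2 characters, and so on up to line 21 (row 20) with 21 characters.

r0=0: O
r1=1: OO
r2=10: O O
r3=11: OOOO
r4=100: O   O
r5=101: OO  OO
r6=110: O O O O
r7=111: OOOOOOOO
r8=1000: O       O
r9=1001: OO      OO
r10=1010: O O     O O
r11=1011: OOOO    OOOO
r12=1100: O   O   O   O
r13=1101: OO  OO  OO  OO
r14=1110: O O O O O O O O
r15=1111: OOOOOOOOOOOOOOOO
r16=10000: O               O
r17=10001: OO              OO
r18=10010: O O             O O
r19=10011: OOOO            OOOO
r20=10100: O   O           O   O

Answer: O
OO
O O
OOOO
O   O
OO  OO
O O O O
OOOOOOOO
O       O
OO      OO
O O     O O
OOOO    OOOO
O   O   O   O
OO  OO  OO  OO
O O O O O O O O
OOOOOOOOOOOOOOOO
O               O
OO              OO
O O             O O
OOOO            OOOO
O   O           O   O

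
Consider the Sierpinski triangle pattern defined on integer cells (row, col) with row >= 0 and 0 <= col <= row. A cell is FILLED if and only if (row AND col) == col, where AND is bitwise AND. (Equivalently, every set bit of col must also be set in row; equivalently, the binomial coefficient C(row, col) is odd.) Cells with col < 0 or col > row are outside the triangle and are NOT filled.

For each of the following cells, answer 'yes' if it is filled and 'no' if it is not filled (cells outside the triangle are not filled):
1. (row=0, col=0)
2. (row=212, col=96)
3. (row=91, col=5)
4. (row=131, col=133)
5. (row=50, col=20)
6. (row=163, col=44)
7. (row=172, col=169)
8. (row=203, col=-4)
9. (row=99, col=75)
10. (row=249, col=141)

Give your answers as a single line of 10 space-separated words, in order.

Answer: yes no no no no no no no no no

Derivation:
(0,0): row=0b0, col=0b0, row AND col = 0b0 = 0; 0 == 0 -> filled
(212,96): row=0b11010100, col=0b1100000, row AND col = 0b1000000 = 64; 64 != 96 -> empty
(91,5): row=0b1011011, col=0b101, row AND col = 0b1 = 1; 1 != 5 -> empty
(131,133): col outside [0, 131] -> not filled
(50,20): row=0b110010, col=0b10100, row AND col = 0b10000 = 16; 16 != 20 -> empty
(163,44): row=0b10100011, col=0b101100, row AND col = 0b100000 = 32; 32 != 44 -> empty
(172,169): row=0b10101100, col=0b10101001, row AND col = 0b10101000 = 168; 168 != 169 -> empty
(203,-4): col outside [0, 203] -> not filled
(99,75): row=0b1100011, col=0b1001011, row AND col = 0b1000011 = 67; 67 != 75 -> empty
(249,141): row=0b11111001, col=0b10001101, row AND col = 0b10001001 = 137; 137 != 141 -> empty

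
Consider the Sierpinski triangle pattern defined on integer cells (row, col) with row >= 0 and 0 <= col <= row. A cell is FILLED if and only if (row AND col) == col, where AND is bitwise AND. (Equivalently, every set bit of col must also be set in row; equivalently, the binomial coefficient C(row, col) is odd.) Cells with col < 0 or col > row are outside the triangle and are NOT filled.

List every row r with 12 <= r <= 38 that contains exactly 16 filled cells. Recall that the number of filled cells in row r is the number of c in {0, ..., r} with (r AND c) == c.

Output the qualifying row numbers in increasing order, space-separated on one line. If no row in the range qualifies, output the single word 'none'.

Answer: 15 23 27 29 30

Derivation:
Row r has 2^popcount(r) filled cells, so we need popcount(r) = log2(16) = 4.
Scan r = 12..38 and keep those with exactly 4 one-bits:
r=12=1100 popcount=2 -> skip
r=13=1101 popcount=3 -> skip
r=14=1110 popcount=3 -> skip
r=15=1111 popcount=4 -> KEEP
r=16=10000 popcount=1 -> skip
r=17=10001 popcount=2 -> skip
r=18=10010 popcount=2 -> skip
r=19=10011 popcount=3 -> skip
r=20=10100 popcount=2 -> skip
r=21=10101 popcount=3 -> skip
r=22=10110 popcount=3 -> skip
r=23=10111 popcount=4 -> KEEP
r=24=11000 popcount=2 -> skip
r=25=11001 popcount=3 -> skip
r=26=11010 popcount=3 -> skip
r=27=11011 popcount=4 -> KEEP
r=28=11100 popcount=3 -> skip
r=29=11101 popcount=4 -> KEEP
r=30=11110 popcount=4 -> KEEP
r=31=11111 popcount=5 -> skip
r=32=100000 popcount=1 -> skip
r=33=100001 popcount=2 -> skip
r=34=100010 popcount=2 -> skip
r=35=100011 popcount=3 -> skip
r=36=100100 popcount=2 -> skip
r=37=100101 popcount=3 -> skip
r=38=100110 popcount=3 -> skip
Kept rows: 15 23 27 29 30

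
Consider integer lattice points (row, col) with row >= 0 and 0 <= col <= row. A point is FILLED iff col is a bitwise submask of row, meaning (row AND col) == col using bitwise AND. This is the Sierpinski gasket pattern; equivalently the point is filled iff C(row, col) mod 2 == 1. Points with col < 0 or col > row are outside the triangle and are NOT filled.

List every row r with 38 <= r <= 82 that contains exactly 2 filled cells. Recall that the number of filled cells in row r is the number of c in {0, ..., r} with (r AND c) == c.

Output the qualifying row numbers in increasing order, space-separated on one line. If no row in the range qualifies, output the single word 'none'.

Answer: 64

Derivation:
Row r has 2^popcount(r) filled cells, so we need popcount(r) = log2(2) = 1.
Scan r = 38..82 and keep those with exactly 1 one-bits:
r=38=100110 popcount=3 -> skip
r=39=100111 popcount=4 -> skip
r=40=101000 popcount=2 -> skip
r=41=101001 popcount=3 -> skip
r=42=101010 popcount=3 -> skip
r=43=101011 popcount=4 -> skip
r=44=101100 popcount=3 -> skip
r=45=101101 popcount=4 -> skip
r=46=101110 popcount=4 -> skip
r=47=101111 popcount=5 -> skip
r=48=110000 popcount=2 -> skip
r=49=110001 popcount=3 -> skip
r=50=110010 popcount=3 -> skip
r=51=110011 popcount=4 -> skip
r=52=110100 popcount=3 -> skip
r=53=110101 popcount=4 -> skip
r=54=110110 popcount=4 -> skip
r=55=110111 popcount=5 -> skip
r=56=111000 popcount=3 -> skip
r=57=111001 popcount=4 -> skip
r=58=111010 popcount=4 -> skip
r=59=111011 popcount=5 -> skip
r=60=111100 popcount=4 -> skip
r=61=111101 popcount=5 -> skip
r=62=111110 popcount=5 -> skip
r=63=111111 popcount=6 -> skip
r=64=1000000 popcount=1 -> KEEP
r=65=1000001 popcount=2 -> skip
r=66=1000010 popcount=2 -> skip
r=67=1000011 popcount=3 -> skip
r=68=1000100 popcount=2 -> skip
r=69=1000101 popcount=3 -> skip
r=70=1000110 popcount=3 -> skip
r=71=1000111 popcount=4 -> skip
r=72=1001000 popcount=2 -> skip
r=73=1001001 popcount=3 -> skip
r=74=1001010 popcount=3 -> skip
r=75=1001011 popcount=4 -> skip
r=76=1001100 popcount=3 -> skip
r=77=1001101 popcount=4 -> skip
r=78=1001110 popcount=4 -> skip
r=79=1001111 popcount=5 -> skip
r=80=1010000 popcount=2 -> skip
r=81=1010001 popcount=3 -> skip
r=82=1010010 popcount=3 -> skip
Kept rows: 64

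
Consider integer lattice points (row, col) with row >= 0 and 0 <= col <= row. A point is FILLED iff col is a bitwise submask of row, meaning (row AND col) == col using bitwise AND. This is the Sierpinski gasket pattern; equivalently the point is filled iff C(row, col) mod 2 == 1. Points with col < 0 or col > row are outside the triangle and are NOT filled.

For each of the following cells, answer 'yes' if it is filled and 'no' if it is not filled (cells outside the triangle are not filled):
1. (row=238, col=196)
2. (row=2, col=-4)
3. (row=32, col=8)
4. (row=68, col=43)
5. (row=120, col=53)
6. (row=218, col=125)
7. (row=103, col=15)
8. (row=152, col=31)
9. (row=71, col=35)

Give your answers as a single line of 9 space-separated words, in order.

Answer: yes no no no no no no no no

Derivation:
(238,196): row=0b11101110, col=0b11000100, row AND col = 0b11000100 = 196; 196 == 196 -> filled
(2,-4): col outside [0, 2] -> not filled
(32,8): row=0b100000, col=0b1000, row AND col = 0b0 = 0; 0 != 8 -> empty
(68,43): row=0b1000100, col=0b101011, row AND col = 0b0 = 0; 0 != 43 -> empty
(120,53): row=0b1111000, col=0b110101, row AND col = 0b110000 = 48; 48 != 53 -> empty
(218,125): row=0b11011010, col=0b1111101, row AND col = 0b1011000 = 88; 88 != 125 -> empty
(103,15): row=0b1100111, col=0b1111, row AND col = 0b111 = 7; 7 != 15 -> empty
(152,31): row=0b10011000, col=0b11111, row AND col = 0b11000 = 24; 24 != 31 -> empty
(71,35): row=0b1000111, col=0b100011, row AND col = 0b11 = 3; 3 != 35 -> empty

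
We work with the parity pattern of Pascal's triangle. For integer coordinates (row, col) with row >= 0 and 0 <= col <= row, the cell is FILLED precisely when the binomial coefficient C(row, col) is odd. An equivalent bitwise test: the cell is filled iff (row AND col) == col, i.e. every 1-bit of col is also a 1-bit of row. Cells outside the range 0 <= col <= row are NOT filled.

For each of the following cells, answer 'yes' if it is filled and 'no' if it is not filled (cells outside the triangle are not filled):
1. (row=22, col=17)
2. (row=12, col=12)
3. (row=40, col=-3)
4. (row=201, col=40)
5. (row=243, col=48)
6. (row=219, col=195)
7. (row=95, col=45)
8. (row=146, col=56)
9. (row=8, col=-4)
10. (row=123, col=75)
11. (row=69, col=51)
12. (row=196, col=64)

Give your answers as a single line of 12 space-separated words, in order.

Answer: no yes no no yes yes no no no yes no yes

Derivation:
(22,17): row=0b10110, col=0b10001, row AND col = 0b10000 = 16; 16 != 17 -> empty
(12,12): row=0b1100, col=0b1100, row AND col = 0b1100 = 12; 12 == 12 -> filled
(40,-3): col outside [0, 40] -> not filled
(201,40): row=0b11001001, col=0b101000, row AND col = 0b1000 = 8; 8 != 40 -> empty
(243,48): row=0b11110011, col=0b110000, row AND col = 0b110000 = 48; 48 == 48 -> filled
(219,195): row=0b11011011, col=0b11000011, row AND col = 0b11000011 = 195; 195 == 195 -> filled
(95,45): row=0b1011111, col=0b101101, row AND col = 0b1101 = 13; 13 != 45 -> empty
(146,56): row=0b10010010, col=0b111000, row AND col = 0b10000 = 16; 16 != 56 -> empty
(8,-4): col outside [0, 8] -> not filled
(123,75): row=0b1111011, col=0b1001011, row AND col = 0b1001011 = 75; 75 == 75 -> filled
(69,51): row=0b1000101, col=0b110011, row AND col = 0b1 = 1; 1 != 51 -> empty
(196,64): row=0b11000100, col=0b1000000, row AND col = 0b1000000 = 64; 64 == 64 -> filled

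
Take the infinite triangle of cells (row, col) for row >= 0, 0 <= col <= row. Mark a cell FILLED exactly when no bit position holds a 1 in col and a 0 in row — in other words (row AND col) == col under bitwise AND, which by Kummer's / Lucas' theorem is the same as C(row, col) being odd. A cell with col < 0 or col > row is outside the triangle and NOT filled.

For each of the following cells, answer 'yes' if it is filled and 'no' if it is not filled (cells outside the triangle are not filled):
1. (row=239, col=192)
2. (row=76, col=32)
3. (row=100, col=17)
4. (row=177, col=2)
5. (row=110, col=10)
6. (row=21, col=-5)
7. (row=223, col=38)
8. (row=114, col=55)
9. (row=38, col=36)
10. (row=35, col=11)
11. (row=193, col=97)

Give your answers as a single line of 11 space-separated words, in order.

(239,192): row=0b11101111, col=0b11000000, row AND col = 0b11000000 = 192; 192 == 192 -> filled
(76,32): row=0b1001100, col=0b100000, row AND col = 0b0 = 0; 0 != 32 -> empty
(100,17): row=0b1100100, col=0b10001, row AND col = 0b0 = 0; 0 != 17 -> empty
(177,2): row=0b10110001, col=0b10, row AND col = 0b0 = 0; 0 != 2 -> empty
(110,10): row=0b1101110, col=0b1010, row AND col = 0b1010 = 10; 10 == 10 -> filled
(21,-5): col outside [0, 21] -> not filled
(223,38): row=0b11011111, col=0b100110, row AND col = 0b110 = 6; 6 != 38 -> empty
(114,55): row=0b1110010, col=0b110111, row AND col = 0b110010 = 50; 50 != 55 -> empty
(38,36): row=0b100110, col=0b100100, row AND col = 0b100100 = 36; 36 == 36 -> filled
(35,11): row=0b100011, col=0b1011, row AND col = 0b11 = 3; 3 != 11 -> empty
(193,97): row=0b11000001, col=0b1100001, row AND col = 0b1000001 = 65; 65 != 97 -> empty

Answer: yes no no no yes no no no yes no no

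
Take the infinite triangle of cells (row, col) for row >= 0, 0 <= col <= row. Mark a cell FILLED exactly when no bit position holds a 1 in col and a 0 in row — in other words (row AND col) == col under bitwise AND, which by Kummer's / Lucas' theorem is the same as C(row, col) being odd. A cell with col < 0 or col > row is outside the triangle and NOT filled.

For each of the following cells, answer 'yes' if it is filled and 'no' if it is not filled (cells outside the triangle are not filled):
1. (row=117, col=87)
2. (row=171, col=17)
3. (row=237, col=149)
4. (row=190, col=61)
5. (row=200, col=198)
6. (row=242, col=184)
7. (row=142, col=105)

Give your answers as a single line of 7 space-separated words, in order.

(117,87): row=0b1110101, col=0b1010111, row AND col = 0b1010101 = 85; 85 != 87 -> empty
(171,17): row=0b10101011, col=0b10001, row AND col = 0b1 = 1; 1 != 17 -> empty
(237,149): row=0b11101101, col=0b10010101, row AND col = 0b10000101 = 133; 133 != 149 -> empty
(190,61): row=0b10111110, col=0b111101, row AND col = 0b111100 = 60; 60 != 61 -> empty
(200,198): row=0b11001000, col=0b11000110, row AND col = 0b11000000 = 192; 192 != 198 -> empty
(242,184): row=0b11110010, col=0b10111000, row AND col = 0b10110000 = 176; 176 != 184 -> empty
(142,105): row=0b10001110, col=0b1101001, row AND col = 0b1000 = 8; 8 != 105 -> empty

Answer: no no no no no no no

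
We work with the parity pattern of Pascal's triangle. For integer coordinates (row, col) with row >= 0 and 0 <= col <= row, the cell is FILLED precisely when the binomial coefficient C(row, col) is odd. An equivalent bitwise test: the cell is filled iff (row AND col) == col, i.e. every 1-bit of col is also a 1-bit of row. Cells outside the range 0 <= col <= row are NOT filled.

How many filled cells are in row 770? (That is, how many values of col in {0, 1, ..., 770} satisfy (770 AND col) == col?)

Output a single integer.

770 in binary = 1100000010
popcount(770) = number of 1-bits in 1100000010 = 3
A col c satisfies (770 AND c) == c iff every set bit of c is also set in 770; each of the 3 set bits of 770 can independently be on or off in c.
count = 2^3 = 8

Answer: 8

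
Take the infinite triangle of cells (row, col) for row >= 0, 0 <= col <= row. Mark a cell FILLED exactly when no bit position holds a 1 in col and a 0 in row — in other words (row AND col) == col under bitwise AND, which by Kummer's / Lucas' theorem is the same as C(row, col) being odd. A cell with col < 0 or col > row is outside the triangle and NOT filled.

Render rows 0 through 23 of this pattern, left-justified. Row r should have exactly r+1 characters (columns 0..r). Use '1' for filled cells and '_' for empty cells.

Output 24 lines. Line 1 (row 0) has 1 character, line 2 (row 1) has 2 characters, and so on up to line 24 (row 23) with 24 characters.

Answer: 1
11
1_1
1111
1___1
11__11
1_1_1_1
11111111
1_______1
11______11
1_1_____1_1
1111____1111
1___1___1___1
11__11__11__11
1_1_1_1_1_1_1_1
1111111111111111
1_______________1
11______________11
1_1_____________1_1
1111____________1111
1___1___________1___1
11__11__________11__11
1_1_1_1_________1_1_1_1
11111111________11111111

Derivation:
r0=0: 1
r1=1: 11
r2=10: 1_1
r3=11: 1111
r4=100: 1___1
r5=101: 11__11
r6=110: 1_1_1_1
r7=111: 11111111
r8=1000: 1_______1
r9=1001: 11______11
r10=1010: 1_1_____1_1
r11=1011: 1111____1111
r12=1100: 1___1___1___1
r13=1101: 11__11__11__11
r14=1110: 1_1_1_1_1_1_1_1
r15=1111: 1111111111111111
r16=10000: 1_______________1
r17=10001: 11______________11
r18=10010: 1_1_____________1_1
r19=10011: 1111____________1111
r20=10100: 1___1___________1___1
r21=10101: 11__11__________11__11
r22=10110: 1_1_1_1_________1_1_1_1
r23=10111: 11111111________11111111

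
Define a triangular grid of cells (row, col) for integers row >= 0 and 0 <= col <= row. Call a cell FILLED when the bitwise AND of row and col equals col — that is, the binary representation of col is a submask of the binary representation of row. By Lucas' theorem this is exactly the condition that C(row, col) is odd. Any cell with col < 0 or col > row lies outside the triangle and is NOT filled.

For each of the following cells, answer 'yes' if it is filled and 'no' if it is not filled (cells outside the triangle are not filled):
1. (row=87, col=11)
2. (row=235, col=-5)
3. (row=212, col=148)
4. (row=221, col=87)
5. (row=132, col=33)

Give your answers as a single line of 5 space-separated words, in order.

Answer: no no yes no no

Derivation:
(87,11): row=0b1010111, col=0b1011, row AND col = 0b11 = 3; 3 != 11 -> empty
(235,-5): col outside [0, 235] -> not filled
(212,148): row=0b11010100, col=0b10010100, row AND col = 0b10010100 = 148; 148 == 148 -> filled
(221,87): row=0b11011101, col=0b1010111, row AND col = 0b1010101 = 85; 85 != 87 -> empty
(132,33): row=0b10000100, col=0b100001, row AND col = 0b0 = 0; 0 != 33 -> empty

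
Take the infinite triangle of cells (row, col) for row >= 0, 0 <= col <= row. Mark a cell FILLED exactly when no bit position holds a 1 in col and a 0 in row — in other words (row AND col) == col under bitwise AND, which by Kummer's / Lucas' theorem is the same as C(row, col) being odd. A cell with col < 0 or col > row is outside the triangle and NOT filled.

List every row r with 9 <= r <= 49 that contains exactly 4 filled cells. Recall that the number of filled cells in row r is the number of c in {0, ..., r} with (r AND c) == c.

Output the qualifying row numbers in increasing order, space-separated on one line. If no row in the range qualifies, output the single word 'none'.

Row r has 2^popcount(r) filled cells, so we need popcount(r) = log2(4) = 2.
Scan r = 9..49 and keep those with exactly 2 one-bits:
r=9=1001 popcount=2 -> KEEP
r=10=1010 popcount=2 -> KEEP
r=11=1011 popcount=3 -> skip
r=12=1100 popcount=2 -> KEEP
r=13=1101 popcount=3 -> skip
r=14=1110 popcount=3 -> skip
r=15=1111 popcount=4 -> skip
r=16=10000 popcount=1 -> skip
r=17=10001 popcount=2 -> KEEP
r=18=10010 popcount=2 -> KEEP
r=19=10011 popcount=3 -> skip
r=20=10100 popcount=2 -> KEEP
r=21=10101 popcount=3 -> skip
r=22=10110 popcount=3 -> skip
r=23=10111 popcount=4 -> skip
r=24=11000 popcount=2 -> KEEP
r=25=11001 popcount=3 -> skip
r=26=11010 popcount=3 -> skip
r=27=11011 popcount=4 -> skip
r=28=11100 popcount=3 -> skip
r=29=11101 popcount=4 -> skip
r=30=11110 popcount=4 -> skip
r=31=11111 popcount=5 -> skip
r=32=100000 popcount=1 -> skip
r=33=100001 popcount=2 -> KEEP
r=34=100010 popcount=2 -> KEEP
r=35=100011 popcount=3 -> skip
r=36=100100 popcount=2 -> KEEP
r=37=100101 popcount=3 -> skip
r=38=100110 popcount=3 -> skip
r=39=100111 popcount=4 -> skip
r=40=101000 popcount=2 -> KEEP
r=41=101001 popcount=3 -> skip
r=42=101010 popcount=3 -> skip
r=43=101011 popcount=4 -> skip
r=44=101100 popcount=3 -> skip
r=45=101101 popcount=4 -> skip
r=46=101110 popcount=4 -> skip
r=47=101111 popcount=5 -> skip
r=48=110000 popcount=2 -> KEEP
r=49=110001 popcount=3 -> skip
Kept rows: 9 10 12 17 18 20 24 33 34 36 40 48

Answer: 9 10 12 17 18 20 24 33 34 36 40 48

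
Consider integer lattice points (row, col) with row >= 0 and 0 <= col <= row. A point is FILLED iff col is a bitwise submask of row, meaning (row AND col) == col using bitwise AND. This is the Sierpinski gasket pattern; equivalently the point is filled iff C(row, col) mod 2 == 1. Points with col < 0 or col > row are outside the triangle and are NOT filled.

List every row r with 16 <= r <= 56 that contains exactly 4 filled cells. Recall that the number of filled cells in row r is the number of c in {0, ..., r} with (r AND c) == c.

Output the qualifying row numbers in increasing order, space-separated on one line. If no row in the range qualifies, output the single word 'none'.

Answer: 17 18 20 24 33 34 36 40 48

Derivation:
Row r has 2^popcount(r) filled cells, so we need popcount(r) = log2(4) = 2.
Scan r = 16..56 and keep those with exactly 2 one-bits:
r=16=10000 popcount=1 -> skip
r=17=10001 popcount=2 -> KEEP
r=18=10010 popcount=2 -> KEEP
r=19=10011 popcount=3 -> skip
r=20=10100 popcount=2 -> KEEP
r=21=10101 popcount=3 -> skip
r=22=10110 popcount=3 -> skip
r=23=10111 popcount=4 -> skip
r=24=11000 popcount=2 -> KEEP
r=25=11001 popcount=3 -> skip
r=26=11010 popcount=3 -> skip
r=27=11011 popcount=4 -> skip
r=28=11100 popcount=3 -> skip
r=29=11101 popcount=4 -> skip
r=30=11110 popcount=4 -> skip
r=31=11111 popcount=5 -> skip
r=32=100000 popcount=1 -> skip
r=33=100001 popcount=2 -> KEEP
r=34=100010 popcount=2 -> KEEP
r=35=100011 popcount=3 -> skip
r=36=100100 popcount=2 -> KEEP
r=37=100101 popcount=3 -> skip
r=38=100110 popcount=3 -> skip
r=39=100111 popcount=4 -> skip
r=40=101000 popcount=2 -> KEEP
r=41=101001 popcount=3 -> skip
r=42=101010 popcount=3 -> skip
r=43=101011 popcount=4 -> skip
r=44=101100 popcount=3 -> skip
r=45=101101 popcount=4 -> skip
r=46=101110 popcount=4 -> skip
r=47=101111 popcount=5 -> skip
r=48=110000 popcount=2 -> KEEP
r=49=110001 popcount=3 -> skip
r=50=110010 popcount=3 -> skip
r=51=110011 popcount=4 -> skip
r=52=110100 popcount=3 -> skip
r=53=110101 popcount=4 -> skip
r=54=110110 popcount=4 -> skip
r=55=110111 popcount=5 -> skip
r=56=111000 popcount=3 -> skip
Kept rows: 17 18 20 24 33 34 36 40 48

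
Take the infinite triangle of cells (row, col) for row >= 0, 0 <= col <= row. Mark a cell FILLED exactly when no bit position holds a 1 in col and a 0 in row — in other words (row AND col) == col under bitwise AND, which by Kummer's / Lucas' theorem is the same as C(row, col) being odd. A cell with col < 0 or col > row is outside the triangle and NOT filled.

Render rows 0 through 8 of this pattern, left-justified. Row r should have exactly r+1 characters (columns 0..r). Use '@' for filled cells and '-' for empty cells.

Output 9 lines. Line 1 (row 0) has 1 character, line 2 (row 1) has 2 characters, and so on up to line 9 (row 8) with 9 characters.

Answer: @
@@
@-@
@@@@
@---@
@@--@@
@-@-@-@
@@@@@@@@
@-------@

Derivation:
r0=0: @
r1=1: @@
r2=10: @-@
r3=11: @@@@
r4=100: @---@
r5=101: @@--@@
r6=110: @-@-@-@
r7=111: @@@@@@@@
r8=1000: @-------@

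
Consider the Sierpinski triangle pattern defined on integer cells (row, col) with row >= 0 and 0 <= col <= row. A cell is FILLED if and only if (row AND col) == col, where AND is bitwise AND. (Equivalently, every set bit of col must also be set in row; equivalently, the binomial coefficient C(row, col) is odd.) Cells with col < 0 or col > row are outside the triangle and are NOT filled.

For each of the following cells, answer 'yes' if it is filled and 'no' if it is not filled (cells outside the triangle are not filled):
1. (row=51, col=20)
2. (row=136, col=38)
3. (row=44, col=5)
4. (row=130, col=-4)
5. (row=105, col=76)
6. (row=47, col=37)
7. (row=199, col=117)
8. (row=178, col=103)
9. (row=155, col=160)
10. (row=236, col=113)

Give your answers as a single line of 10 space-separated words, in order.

Answer: no no no no no yes no no no no

Derivation:
(51,20): row=0b110011, col=0b10100, row AND col = 0b10000 = 16; 16 != 20 -> empty
(136,38): row=0b10001000, col=0b100110, row AND col = 0b0 = 0; 0 != 38 -> empty
(44,5): row=0b101100, col=0b101, row AND col = 0b100 = 4; 4 != 5 -> empty
(130,-4): col outside [0, 130] -> not filled
(105,76): row=0b1101001, col=0b1001100, row AND col = 0b1001000 = 72; 72 != 76 -> empty
(47,37): row=0b101111, col=0b100101, row AND col = 0b100101 = 37; 37 == 37 -> filled
(199,117): row=0b11000111, col=0b1110101, row AND col = 0b1000101 = 69; 69 != 117 -> empty
(178,103): row=0b10110010, col=0b1100111, row AND col = 0b100010 = 34; 34 != 103 -> empty
(155,160): col outside [0, 155] -> not filled
(236,113): row=0b11101100, col=0b1110001, row AND col = 0b1100000 = 96; 96 != 113 -> empty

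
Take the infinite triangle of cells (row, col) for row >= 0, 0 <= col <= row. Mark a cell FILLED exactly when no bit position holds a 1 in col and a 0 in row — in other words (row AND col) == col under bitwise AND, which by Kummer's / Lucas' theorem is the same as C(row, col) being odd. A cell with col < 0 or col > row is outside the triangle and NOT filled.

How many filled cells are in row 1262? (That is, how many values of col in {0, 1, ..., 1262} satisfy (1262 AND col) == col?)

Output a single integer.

Answer: 128

Derivation:
1262 in binary = 10011101110
popcount(1262) = number of 1-bits in 10011101110 = 7
A col c satisfies (1262 AND c) == c iff every set bit of c is also set in 1262; each of the 7 set bits of 1262 can independently be on or off in c.
count = 2^7 = 128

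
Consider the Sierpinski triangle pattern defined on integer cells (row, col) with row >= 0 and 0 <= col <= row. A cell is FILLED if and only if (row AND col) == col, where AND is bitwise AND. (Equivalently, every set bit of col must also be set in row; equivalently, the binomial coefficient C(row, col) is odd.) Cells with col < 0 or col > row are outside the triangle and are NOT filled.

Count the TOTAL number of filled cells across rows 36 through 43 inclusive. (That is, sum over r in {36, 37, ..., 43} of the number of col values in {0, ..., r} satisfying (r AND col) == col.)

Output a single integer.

r36=100100 pc2: +4 =4
r37=100101 pc3: +8 =12
r38=100110 pc3: +8 =20
r39=100111 pc4: +16 =36
r40=101000 pc2: +4 =40
r41=101001 pc3: +8 =48
r42=101010 pc3: +8 =56
r43=101011 pc4: +16 =72

Answer: 72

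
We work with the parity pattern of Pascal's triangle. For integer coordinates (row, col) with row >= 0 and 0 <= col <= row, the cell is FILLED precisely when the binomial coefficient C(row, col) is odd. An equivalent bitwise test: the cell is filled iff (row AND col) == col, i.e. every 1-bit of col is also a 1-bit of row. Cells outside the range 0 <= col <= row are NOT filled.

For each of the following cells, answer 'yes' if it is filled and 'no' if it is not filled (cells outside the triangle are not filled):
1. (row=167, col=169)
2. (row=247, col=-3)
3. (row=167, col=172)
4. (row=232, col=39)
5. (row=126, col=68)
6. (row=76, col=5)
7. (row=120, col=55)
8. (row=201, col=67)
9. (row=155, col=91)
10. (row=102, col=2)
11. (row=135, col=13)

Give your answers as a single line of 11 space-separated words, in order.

Answer: no no no no yes no no no no yes no

Derivation:
(167,169): col outside [0, 167] -> not filled
(247,-3): col outside [0, 247] -> not filled
(167,172): col outside [0, 167] -> not filled
(232,39): row=0b11101000, col=0b100111, row AND col = 0b100000 = 32; 32 != 39 -> empty
(126,68): row=0b1111110, col=0b1000100, row AND col = 0b1000100 = 68; 68 == 68 -> filled
(76,5): row=0b1001100, col=0b101, row AND col = 0b100 = 4; 4 != 5 -> empty
(120,55): row=0b1111000, col=0b110111, row AND col = 0b110000 = 48; 48 != 55 -> empty
(201,67): row=0b11001001, col=0b1000011, row AND col = 0b1000001 = 65; 65 != 67 -> empty
(155,91): row=0b10011011, col=0b1011011, row AND col = 0b11011 = 27; 27 != 91 -> empty
(102,2): row=0b1100110, col=0b10, row AND col = 0b10 = 2; 2 == 2 -> filled
(135,13): row=0b10000111, col=0b1101, row AND col = 0b101 = 5; 5 != 13 -> empty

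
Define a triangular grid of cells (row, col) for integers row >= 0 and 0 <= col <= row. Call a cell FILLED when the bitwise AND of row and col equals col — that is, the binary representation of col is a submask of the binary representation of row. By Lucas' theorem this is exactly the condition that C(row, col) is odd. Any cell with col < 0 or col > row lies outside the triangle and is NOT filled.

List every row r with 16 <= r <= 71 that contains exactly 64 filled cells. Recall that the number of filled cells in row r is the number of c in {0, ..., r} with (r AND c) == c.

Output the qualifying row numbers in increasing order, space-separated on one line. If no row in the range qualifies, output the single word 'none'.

Answer: 63

Derivation:
Row r has 2^popcount(r) filled cells, so we need popcount(r) = log2(64) = 6.
Scan r = 16..71 and keep those with exactly 6 one-bits:
r=16=10000 popcount=1 -> skip
r=17=10001 popcount=2 -> skip
r=18=10010 popcount=2 -> skip
r=19=10011 popcount=3 -> skip
r=20=10100 popcount=2 -> skip
r=21=10101 popcount=3 -> skip
r=22=10110 popcount=3 -> skip
r=23=10111 popcount=4 -> skip
r=24=11000 popcount=2 -> skip
r=25=11001 popcount=3 -> skip
r=26=11010 popcount=3 -> skip
r=27=11011 popcount=4 -> skip
r=28=11100 popcount=3 -> skip
r=29=11101 popcount=4 -> skip
r=30=11110 popcount=4 -> skip
r=31=11111 popcount=5 -> skip
r=32=100000 popcount=1 -> skip
r=33=100001 popcount=2 -> skip
r=34=100010 popcount=2 -> skip
r=35=100011 popcount=3 -> skip
r=36=100100 popcount=2 -> skip
r=37=100101 popcount=3 -> skip
r=38=100110 popcount=3 -> skip
r=39=100111 popcount=4 -> skip
r=40=101000 popcount=2 -> skip
r=41=101001 popcount=3 -> skip
r=42=101010 popcount=3 -> skip
r=43=101011 popcount=4 -> skip
r=44=101100 popcount=3 -> skip
r=45=101101 popcount=4 -> skip
r=46=101110 popcount=4 -> skip
r=47=101111 popcount=5 -> skip
r=48=110000 popcount=2 -> skip
r=49=110001 popcount=3 -> skip
r=50=110010 popcount=3 -> skip
r=51=110011 popcount=4 -> skip
r=52=110100 popcount=3 -> skip
r=53=110101 popcount=4 -> skip
r=54=110110 popcount=4 -> skip
r=55=110111 popcount=5 -> skip
r=56=111000 popcount=3 -> skip
r=57=111001 popcount=4 -> skip
r=58=111010 popcount=4 -> skip
r=59=111011 popcount=5 -> skip
r=60=111100 popcount=4 -> skip
r=61=111101 popcount=5 -> skip
r=62=111110 popcount=5 -> skip
r=63=111111 popcount=6 -> KEEP
r=64=1000000 popcount=1 -> skip
r=65=1000001 popcount=2 -> skip
r=66=1000010 popcount=2 -> skip
r=67=1000011 popcount=3 -> skip
r=68=1000100 popcount=2 -> skip
r=69=1000101 popcount=3 -> skip
r=70=1000110 popcount=3 -> skip
r=71=1000111 popcount=4 -> skip
Kept rows: 63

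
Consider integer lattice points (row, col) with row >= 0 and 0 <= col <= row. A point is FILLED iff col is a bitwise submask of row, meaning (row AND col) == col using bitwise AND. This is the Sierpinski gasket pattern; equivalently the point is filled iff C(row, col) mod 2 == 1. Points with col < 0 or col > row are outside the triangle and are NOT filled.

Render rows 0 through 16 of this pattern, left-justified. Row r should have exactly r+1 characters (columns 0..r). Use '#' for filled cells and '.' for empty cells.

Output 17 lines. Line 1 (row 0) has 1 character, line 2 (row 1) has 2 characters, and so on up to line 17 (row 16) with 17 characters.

Answer: #
##
#.#
####
#...#
##..##
#.#.#.#
########
#.......#
##......##
#.#.....#.#
####....####
#...#...#...#
##..##..##..##
#.#.#.#.#.#.#.#
################
#...............#

Derivation:
r0=0: #
r1=1: ##
r2=10: #.#
r3=11: ####
r4=100: #...#
r5=101: ##..##
r6=110: #.#.#.#
r7=111: ########
r8=1000: #.......#
r9=1001: ##......##
r10=1010: #.#.....#.#
r11=1011: ####....####
r12=1100: #...#...#...#
r13=1101: ##..##..##..##
r14=1110: #.#.#.#.#.#.#.#
r15=1111: ################
r16=10000: #...............#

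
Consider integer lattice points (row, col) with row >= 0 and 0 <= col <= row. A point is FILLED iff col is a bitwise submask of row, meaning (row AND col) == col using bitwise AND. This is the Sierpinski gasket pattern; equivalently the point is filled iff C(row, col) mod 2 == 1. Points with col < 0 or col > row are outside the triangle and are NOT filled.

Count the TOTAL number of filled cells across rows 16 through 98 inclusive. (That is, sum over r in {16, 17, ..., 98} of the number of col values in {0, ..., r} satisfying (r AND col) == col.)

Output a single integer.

Answer: 1154

Derivation:
r16=10000 pc1: +2 =2
r17=10001 pc2: +4 =6
r18=10010 pc2: +4 =10
r19=10011 pc3: +8 =18
r20=10100 pc2: +4 =22
r21=10101 pc3: +8 =30
r22=10110 pc3: +8 =38
r23=10111 pc4: +16 =54
r24=11000 pc2: +4 =58
r25=11001 pc3: +8 =66
r26=11010 pc3: +8 =74
r27=11011 pc4: +16 =90
r28=11100 pc3: +8 =98
r29=11101 pc4: +16 =114
r30=11110 pc4: +16 =130
r31=11111 pc5: +32 =162
r32=100000 pc1: +2 =164
r33=100001 pc2: +4 =168
r34=100010 pc2: +4 =172
r35=100011 pc3: +8 =180
r36=100100 pc2: +4 =184
r37=100101 pc3: +8 =192
r38=100110 pc3: +8 =200
r39=100111 pc4: +16 =216
r40=101000 pc2: +4 =220
r41=101001 pc3: +8 =228
r42=101010 pc3: +8 =236
r43=101011 pc4: +16 =252
r44=101100 pc3: +8 =260
r45=101101 pc4: +16 =276
r46=101110 pc4: +16 =292
r47=101111 pc5: +32 =324
r48=110000 pc2: +4 =328
r49=110001 pc3: +8 =336
r50=110010 pc3: +8 =344
r51=110011 pc4: +16 =360
r52=110100 pc3: +8 =368
r53=110101 pc4: +16 =384
r54=110110 pc4: +16 =400
r55=110111 pc5: +32 =432
r56=111000 pc3: +8 =440
r57=111001 pc4: +16 =456
r58=111010 pc4: +16 =472
r59=111011 pc5: +32 =504
r60=111100 pc4: +16 =520
r61=111101 pc5: +32 =552
r62=111110 pc5: +32 =584
r63=111111 pc6: +64 =648
r64=1000000 pc1: +2 =650
r65=1000001 pc2: +4 =654
r66=1000010 pc2: +4 =658
r67=1000011 pc3: +8 =666
r68=1000100 pc2: +4 =670
r69=1000101 pc3: +8 =678
r70=1000110 pc3: +8 =686
r71=1000111 pc4: +16 =702
r72=1001000 pc2: +4 =706
r73=1001001 pc3: +8 =714
r74=1001010 pc3: +8 =722
r75=1001011 pc4: +16 =738
r76=1001100 pc3: +8 =746
r77=1001101 pc4: +16 =762
r78=1001110 pc4: +16 =778
r79=1001111 pc5: +32 =810
r80=1010000 pc2: +4 =814
r81=1010001 pc3: +8 =822
r82=1010010 pc3: +8 =830
r83=1010011 pc4: +16 =846
r84=1010100 pc3: +8 =854
r85=1010101 pc4: +16 =870
r86=1010110 pc4: +16 =886
r87=1010111 pc5: +32 =918
r88=1011000 pc3: +8 =926
r89=1011001 pc4: +16 =942
r90=1011010 pc4: +16 =958
r91=1011011 pc5: +32 =990
r92=1011100 pc4: +16 =1006
r93=1011101 pc5: +32 =1038
r94=1011110 pc5: +32 =1070
r95=1011111 pc6: +64 =1134
r96=1100000 pc2: +4 =1138
r97=1100001 pc3: +8 =1146
r98=1100010 pc3: +8 =1154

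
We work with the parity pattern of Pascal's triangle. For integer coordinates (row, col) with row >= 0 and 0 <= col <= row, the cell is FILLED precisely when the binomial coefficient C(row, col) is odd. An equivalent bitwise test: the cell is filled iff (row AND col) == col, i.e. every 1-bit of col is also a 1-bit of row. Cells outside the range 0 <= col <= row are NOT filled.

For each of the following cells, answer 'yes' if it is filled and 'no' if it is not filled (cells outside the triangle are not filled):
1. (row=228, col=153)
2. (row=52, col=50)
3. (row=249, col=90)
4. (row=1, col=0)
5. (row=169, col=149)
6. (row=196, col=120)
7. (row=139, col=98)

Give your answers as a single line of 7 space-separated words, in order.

Answer: no no no yes no no no

Derivation:
(228,153): row=0b11100100, col=0b10011001, row AND col = 0b10000000 = 128; 128 != 153 -> empty
(52,50): row=0b110100, col=0b110010, row AND col = 0b110000 = 48; 48 != 50 -> empty
(249,90): row=0b11111001, col=0b1011010, row AND col = 0b1011000 = 88; 88 != 90 -> empty
(1,0): row=0b1, col=0b0, row AND col = 0b0 = 0; 0 == 0 -> filled
(169,149): row=0b10101001, col=0b10010101, row AND col = 0b10000001 = 129; 129 != 149 -> empty
(196,120): row=0b11000100, col=0b1111000, row AND col = 0b1000000 = 64; 64 != 120 -> empty
(139,98): row=0b10001011, col=0b1100010, row AND col = 0b10 = 2; 2 != 98 -> empty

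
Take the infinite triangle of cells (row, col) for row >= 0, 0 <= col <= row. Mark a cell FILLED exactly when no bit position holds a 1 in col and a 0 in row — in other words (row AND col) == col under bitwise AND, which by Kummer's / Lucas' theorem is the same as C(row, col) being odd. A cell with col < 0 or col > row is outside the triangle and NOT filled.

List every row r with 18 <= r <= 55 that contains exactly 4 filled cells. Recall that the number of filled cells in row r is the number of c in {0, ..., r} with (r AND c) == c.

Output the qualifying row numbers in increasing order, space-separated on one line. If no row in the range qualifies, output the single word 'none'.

Row r has 2^popcount(r) filled cells, so we need popcount(r) = log2(4) = 2.
Scan r = 18..55 and keep those with exactly 2 one-bits:
r=18=10010 popcount=2 -> KEEP
r=19=10011 popcount=3 -> skip
r=20=10100 popcount=2 -> KEEP
r=21=10101 popcount=3 -> skip
r=22=10110 popcount=3 -> skip
r=23=10111 popcount=4 -> skip
r=24=11000 popcount=2 -> KEEP
r=25=11001 popcount=3 -> skip
r=26=11010 popcount=3 -> skip
r=27=11011 popcount=4 -> skip
r=28=11100 popcount=3 -> skip
r=29=11101 popcount=4 -> skip
r=30=11110 popcount=4 -> skip
r=31=11111 popcount=5 -> skip
r=32=100000 popcount=1 -> skip
r=33=100001 popcount=2 -> KEEP
r=34=100010 popcount=2 -> KEEP
r=35=100011 popcount=3 -> skip
r=36=100100 popcount=2 -> KEEP
r=37=100101 popcount=3 -> skip
r=38=100110 popcount=3 -> skip
r=39=100111 popcount=4 -> skip
r=40=101000 popcount=2 -> KEEP
r=41=101001 popcount=3 -> skip
r=42=101010 popcount=3 -> skip
r=43=101011 popcount=4 -> skip
r=44=101100 popcount=3 -> skip
r=45=101101 popcount=4 -> skip
r=46=101110 popcount=4 -> skip
r=47=101111 popcount=5 -> skip
r=48=110000 popcount=2 -> KEEP
r=49=110001 popcount=3 -> skip
r=50=110010 popcount=3 -> skip
r=51=110011 popcount=4 -> skip
r=52=110100 popcount=3 -> skip
r=53=110101 popcount=4 -> skip
r=54=110110 popcount=4 -> skip
r=55=110111 popcount=5 -> skip
Kept rows: 18 20 24 33 34 36 40 48

Answer: 18 20 24 33 34 36 40 48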